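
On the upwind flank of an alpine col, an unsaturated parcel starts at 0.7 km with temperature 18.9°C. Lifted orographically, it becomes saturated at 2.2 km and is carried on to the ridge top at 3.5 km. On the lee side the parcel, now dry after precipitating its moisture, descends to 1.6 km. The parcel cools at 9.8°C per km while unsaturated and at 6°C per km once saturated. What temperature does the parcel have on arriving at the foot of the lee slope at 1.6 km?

700–2200 m, dry: Δz = 1.5 km ⇒ ΔT = -14.7°C; T = 4.2°C
2200–3500 m, saturated: Δz = 1.3 km ⇒ ΔT = -7.8°C; T = -3.6°C
3500–1600 m, dry descent: Δz = 1.9 km ⇒ ΔT = +18.62°C; T = 15.02°C

15.02°C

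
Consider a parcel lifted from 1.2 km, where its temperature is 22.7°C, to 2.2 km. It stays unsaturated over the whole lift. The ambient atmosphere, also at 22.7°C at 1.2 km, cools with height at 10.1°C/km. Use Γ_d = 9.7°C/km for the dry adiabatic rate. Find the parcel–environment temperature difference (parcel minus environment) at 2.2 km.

+0.4°C (parcel warmer than environment)

Parcel:
  1200 → 2200 m (dry, 9.7°C/km): ΔT = -9.7 × 1 = -9.7°C → T = 13°C
Environment:
  1200 → 2200 m (environment, 10.1°C/km): ΔT = -10.1 × 1 = -10.1°C → T = 12.6°C
T_parcel − T_env = 13 − 12.6 = +0.4°C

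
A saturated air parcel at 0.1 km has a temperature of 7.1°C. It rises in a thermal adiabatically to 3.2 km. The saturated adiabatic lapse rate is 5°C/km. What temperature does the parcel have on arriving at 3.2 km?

100–3200 m, saturated adiabatic: Δz = 3.1 km ⇒ ΔT = -15.5°C; T = -8.4°C

-8.4°C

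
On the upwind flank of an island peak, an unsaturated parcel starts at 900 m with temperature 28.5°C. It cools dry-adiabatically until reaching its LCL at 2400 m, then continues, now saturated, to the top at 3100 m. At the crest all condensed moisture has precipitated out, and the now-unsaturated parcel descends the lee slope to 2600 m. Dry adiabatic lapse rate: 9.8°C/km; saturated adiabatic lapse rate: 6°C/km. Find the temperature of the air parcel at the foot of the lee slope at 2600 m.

14.5°C

900–2400 m, dry: Δz = 1.5 km ⇒ ΔT = -14.7°C; T = 13.8°C
2400–3100 m, saturated: Δz = 0.7 km ⇒ ΔT = -4.2°C; T = 9.6°C
3100–2600 m, dry descent: Δz = 0.5 km ⇒ ΔT = +4.9°C; T = 14.5°C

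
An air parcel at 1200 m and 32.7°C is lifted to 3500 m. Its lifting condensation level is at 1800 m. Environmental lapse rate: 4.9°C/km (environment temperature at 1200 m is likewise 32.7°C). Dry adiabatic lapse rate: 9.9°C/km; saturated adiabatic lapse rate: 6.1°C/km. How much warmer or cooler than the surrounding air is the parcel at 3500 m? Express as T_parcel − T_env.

-5.04°C (parcel cooler than environment)

Parcel:
  1200–1800 m, dry: Δz = 0.6 km ⇒ ΔT = -5.94°C; T = 26.76°C
  1800–3500 m, saturated: Δz = 1.7 km ⇒ ΔT = -10.37°C; T = 16.39°C
Environment:
  1200–3500 m, environment: Δz = 2.3 km ⇒ ΔT = -11.27°C; T = 21.43°C
T_parcel − T_env = 16.39 − 21.43 = -5.04°C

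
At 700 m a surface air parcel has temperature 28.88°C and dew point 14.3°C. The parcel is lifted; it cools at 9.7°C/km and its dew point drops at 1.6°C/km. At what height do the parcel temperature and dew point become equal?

2500 m

T and T_d converge at 9.7 − 1.6 = 8.1°C per km
Height above start = (28.88 − 14.3) / 8.1 = 1.8 km
LCL altitude = 700 m + 1800 m = 2500 m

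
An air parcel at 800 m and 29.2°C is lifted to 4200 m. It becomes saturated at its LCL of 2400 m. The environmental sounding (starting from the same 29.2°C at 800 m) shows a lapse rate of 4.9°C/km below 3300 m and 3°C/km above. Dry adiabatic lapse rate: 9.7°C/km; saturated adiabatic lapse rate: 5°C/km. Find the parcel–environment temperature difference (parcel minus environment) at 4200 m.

Parcel:
  800 → 2400 m (dry, 9.7°C/km): ΔT = -9.7 × 1.6 = -15.52°C → T = 13.68°C
  2400 → 4200 m (saturated, 5°C/km): ΔT = -5 × 1.8 = -9°C → T = 4.68°C
Environment:
  800 → 3300 m (environment, lower layer, 4.9°C/km): ΔT = -4.9 × 2.5 = -12.25°C → T = 16.95°C
  3300 → 4200 m (environment, upper layer, 3°C/km): ΔT = -3 × 0.9 = -2.7°C → T = 14.25°C
T_parcel − T_env = 4.68 − 14.25 = -9.57°C

-9.57°C (parcel cooler than environment)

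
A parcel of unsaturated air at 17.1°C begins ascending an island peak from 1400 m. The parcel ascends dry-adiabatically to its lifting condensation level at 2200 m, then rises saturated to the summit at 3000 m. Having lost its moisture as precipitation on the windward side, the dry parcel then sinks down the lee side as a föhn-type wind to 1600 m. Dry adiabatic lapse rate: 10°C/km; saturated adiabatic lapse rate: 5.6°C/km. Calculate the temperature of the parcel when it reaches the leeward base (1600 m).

1400–2200 m, dry: Δz = 0.8 km ⇒ ΔT = -8°C; T = 9.1°C
2200–3000 m, saturated: Δz = 0.8 km ⇒ ΔT = -4.48°C; T = 4.62°C
3000–1600 m, dry descent: Δz = 1.4 km ⇒ ΔT = +14°C; T = 18.62°C

18.62°C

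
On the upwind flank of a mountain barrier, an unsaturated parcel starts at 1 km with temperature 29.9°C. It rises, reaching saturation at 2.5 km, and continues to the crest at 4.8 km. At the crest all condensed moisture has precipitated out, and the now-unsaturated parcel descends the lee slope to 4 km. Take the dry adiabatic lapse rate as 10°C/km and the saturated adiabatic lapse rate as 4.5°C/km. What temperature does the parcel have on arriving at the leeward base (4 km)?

12.55°C

1000 → 2500 m (dry, 10°C/km): ΔT = -10 × 1.5 = -15°C → T = 14.9°C
2500 → 4800 m (saturated, 4.5°C/km): ΔT = -4.5 × 2.3 = -10.35°C → T = 4.55°C
4800 → 4000 m (dry descent, 10°C/km): ΔT = +10 × 0.8 = +8°C → T = 12.55°C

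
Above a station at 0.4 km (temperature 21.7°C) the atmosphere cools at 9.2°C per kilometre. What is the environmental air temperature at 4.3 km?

-14.18°C

400–4300 m, environmental: Δz = 3.9 km ⇒ ΔT = -35.88°C; T = -14.18°C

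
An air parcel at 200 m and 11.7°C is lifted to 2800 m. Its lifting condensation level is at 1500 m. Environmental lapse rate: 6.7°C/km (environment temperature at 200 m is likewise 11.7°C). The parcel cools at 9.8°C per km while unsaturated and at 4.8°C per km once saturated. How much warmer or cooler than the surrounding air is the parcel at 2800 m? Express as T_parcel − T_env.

-1.56°C (parcel cooler than environment)

Parcel:
  Dry to 1500 m: -9.8 × 1.3 km = -12.74°C, so T = -1.04°C.
  Saturated to 2800 m: -4.8 × 1.3 km = -6.24°C, so T = -7.28°C.
Environment:
  Environment to 2800 m: -6.7 × 2.6 km = -17.42°C, so T = -5.72°C.
T_parcel − T_env = -7.28 − (-5.72) = -1.56°C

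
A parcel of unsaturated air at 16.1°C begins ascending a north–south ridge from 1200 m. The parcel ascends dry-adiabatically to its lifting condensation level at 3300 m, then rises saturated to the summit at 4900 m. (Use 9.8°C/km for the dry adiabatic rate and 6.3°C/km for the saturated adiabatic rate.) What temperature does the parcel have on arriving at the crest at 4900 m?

-14.56°C

From 1200 m to 3300 m (dry): cools by 9.8 × 2.1 = 20.58°C, giving -4.48°C.
From 3300 m to 4900 m (saturated): cools by 6.3 × 1.6 = 10.08°C, giving -14.56°C.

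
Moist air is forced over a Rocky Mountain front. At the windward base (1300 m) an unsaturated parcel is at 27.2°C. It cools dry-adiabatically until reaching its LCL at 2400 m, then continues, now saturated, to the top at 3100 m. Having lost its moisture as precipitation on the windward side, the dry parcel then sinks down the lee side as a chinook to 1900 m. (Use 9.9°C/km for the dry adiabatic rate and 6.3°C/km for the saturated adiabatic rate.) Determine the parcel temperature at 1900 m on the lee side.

23.78°C

1300–2400 m, dry: Δz = 1.1 km ⇒ ΔT = -10.89°C; T = 16.31°C
2400–3100 m, saturated: Δz = 0.7 km ⇒ ΔT = -4.41°C; T = 11.9°C
3100–1900 m, dry descent: Δz = 1.2 km ⇒ ΔT = +11.88°C; T = 23.78°C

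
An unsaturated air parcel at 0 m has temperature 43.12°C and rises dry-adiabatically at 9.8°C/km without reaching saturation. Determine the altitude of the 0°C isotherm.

4400 m

Height above start = (43.12 − 0) / 9.8 = 4.4 km
Altitude = 0 m + 4400 m = 4400 m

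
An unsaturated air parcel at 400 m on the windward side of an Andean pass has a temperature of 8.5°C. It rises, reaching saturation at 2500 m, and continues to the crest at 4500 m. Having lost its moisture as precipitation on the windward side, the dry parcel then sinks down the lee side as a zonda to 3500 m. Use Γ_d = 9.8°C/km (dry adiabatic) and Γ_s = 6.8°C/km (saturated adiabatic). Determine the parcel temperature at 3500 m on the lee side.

-15.88°C

From 400 m to 2500 m (dry): cools by 9.8 × 2.1 = 20.58°C, giving -12.08°C.
From 2500 m to 4500 m (saturated): cools by 6.8 × 2 = 13.6°C, giving -25.68°C.
From 4500 m to 3500 m (dry descent): warms by 9.8 × 1 = 9.8°C, giving -15.88°C.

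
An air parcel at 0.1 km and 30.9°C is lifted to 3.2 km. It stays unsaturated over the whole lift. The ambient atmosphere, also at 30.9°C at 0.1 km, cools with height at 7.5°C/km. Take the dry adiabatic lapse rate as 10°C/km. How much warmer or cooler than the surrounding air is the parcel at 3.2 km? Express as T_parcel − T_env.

Parcel:
  100–3200 m, dry: Δz = 3.1 km ⇒ ΔT = -31°C; T = -0.1°C
Environment:
  100–3200 m, environment: Δz = 3.1 km ⇒ ΔT = -23.25°C; T = 7.65°C
T_parcel − T_env = -0.1 − 7.65 = -7.75°C

-7.75°C (parcel cooler than environment)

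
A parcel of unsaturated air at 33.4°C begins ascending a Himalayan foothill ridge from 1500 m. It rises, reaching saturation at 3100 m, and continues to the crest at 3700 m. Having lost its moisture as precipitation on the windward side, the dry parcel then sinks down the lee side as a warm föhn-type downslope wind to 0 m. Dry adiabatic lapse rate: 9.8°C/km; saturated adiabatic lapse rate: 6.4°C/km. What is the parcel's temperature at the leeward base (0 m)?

1500–3100 m, dry: Δz = 1.6 km ⇒ ΔT = -15.68°C; T = 17.72°C
3100–3700 m, saturated: Δz = 0.6 km ⇒ ΔT = -3.84°C; T = 13.88°C
3700–0 m, dry descent: Δz = 3.7 km ⇒ ΔT = +36.26°C; T = 50.14°C

50.14°C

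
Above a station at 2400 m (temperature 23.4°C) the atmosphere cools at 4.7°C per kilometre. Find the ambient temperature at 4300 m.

14.47°C

2400 → 4300 m (environmental, 4.7°C/km): ΔT = -4.7 × 1.9 = -8.93°C → T = 14.47°C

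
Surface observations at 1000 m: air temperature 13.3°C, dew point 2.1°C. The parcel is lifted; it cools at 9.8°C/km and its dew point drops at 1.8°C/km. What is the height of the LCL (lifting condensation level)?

2400 m

T and T_d converge at 9.8 − 1.8 = 8°C per km
Height above start = (13.3 − 2.1) / 8 = 1.4 km
LCL altitude = 1000 m + 1400 m = 2400 m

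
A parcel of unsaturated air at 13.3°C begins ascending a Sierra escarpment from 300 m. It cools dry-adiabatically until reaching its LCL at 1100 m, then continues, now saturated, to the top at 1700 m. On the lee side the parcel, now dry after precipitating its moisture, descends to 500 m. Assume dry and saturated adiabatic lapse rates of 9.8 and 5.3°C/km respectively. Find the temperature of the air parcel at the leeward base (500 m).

300 → 1100 m (dry, 9.8°C/km): ΔT = -9.8 × 0.8 = -7.84°C → T = 5.46°C
1100 → 1700 m (saturated, 5.3°C/km): ΔT = -5.3 × 0.6 = -3.18°C → T = 2.28°C
1700 → 500 m (dry descent, 9.8°C/km): ΔT = +9.8 × 1.2 = +11.76°C → T = 14.04°C

14.04°C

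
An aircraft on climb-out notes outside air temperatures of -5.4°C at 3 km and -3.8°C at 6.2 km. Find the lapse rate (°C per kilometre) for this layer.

Γ = −ΔT/Δz = (-5.4 − (-3.8)) / (6200 − 3000) m
  = -1.6°C / 3.2 km = -0.5°C/km

-0.5°C/km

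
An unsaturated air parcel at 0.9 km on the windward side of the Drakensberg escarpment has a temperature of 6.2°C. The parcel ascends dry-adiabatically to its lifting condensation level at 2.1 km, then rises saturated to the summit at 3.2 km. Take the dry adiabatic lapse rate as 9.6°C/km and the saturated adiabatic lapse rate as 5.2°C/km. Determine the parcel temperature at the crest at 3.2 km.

-11.04°C

900–2100 m, dry: Δz = 1.2 km ⇒ ΔT = -11.52°C; T = -5.32°C
2100–3200 m, saturated: Δz = 1.1 km ⇒ ΔT = -5.72°C; T = -11.04°C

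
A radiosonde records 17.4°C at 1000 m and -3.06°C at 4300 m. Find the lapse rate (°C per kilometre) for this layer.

Γ = −ΔT/Δz = (17.4 − (-3.06)) / (4300 − 1000) m
  = 20.46°C / 3.3 km = 6.2°C/km

6.2°C/km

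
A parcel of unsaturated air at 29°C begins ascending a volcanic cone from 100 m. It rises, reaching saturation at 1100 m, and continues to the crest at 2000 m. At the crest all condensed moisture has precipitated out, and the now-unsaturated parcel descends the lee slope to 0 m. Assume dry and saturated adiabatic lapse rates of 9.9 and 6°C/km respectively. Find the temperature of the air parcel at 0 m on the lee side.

From 100 m to 1100 m (dry): cools by 9.9 × 1 = 9.9°C, giving 19.1°C.
From 1100 m to 2000 m (saturated): cools by 6 × 0.9 = 5.4°C, giving 13.7°C.
From 2000 m to 0 m (dry descent): warms by 9.9 × 2 = 19.8°C, giving 33.5°C.

33.5°C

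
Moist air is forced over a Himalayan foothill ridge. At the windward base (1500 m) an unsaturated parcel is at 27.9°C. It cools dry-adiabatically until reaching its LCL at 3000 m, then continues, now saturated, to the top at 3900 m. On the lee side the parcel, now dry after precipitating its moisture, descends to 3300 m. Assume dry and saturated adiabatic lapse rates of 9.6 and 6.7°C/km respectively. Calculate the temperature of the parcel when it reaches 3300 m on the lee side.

Dry to 3000 m: -9.6 × 1.5 km = -14.4°C, so T = 13.5°C.
Saturated to 3900 m: -6.7 × 0.9 km = -6.03°C, so T = 7.47°C.
Dry descent to 3300 m: +9.6 × 0.6 km = +5.76°C, so T = 13.23°C.

13.23°C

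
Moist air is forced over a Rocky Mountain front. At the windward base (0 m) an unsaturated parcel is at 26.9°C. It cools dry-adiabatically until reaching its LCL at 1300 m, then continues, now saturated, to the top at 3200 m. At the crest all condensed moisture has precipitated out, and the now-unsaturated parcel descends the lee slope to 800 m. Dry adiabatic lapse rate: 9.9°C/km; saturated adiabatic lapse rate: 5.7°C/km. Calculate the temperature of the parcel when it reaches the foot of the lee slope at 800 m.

0 → 1300 m (dry, 9.9°C/km): ΔT = -9.9 × 1.3 = -12.87°C → T = 14.03°C
1300 → 3200 m (saturated, 5.7°C/km): ΔT = -5.7 × 1.9 = -10.83°C → T = 3.2°C
3200 → 800 m (dry descent, 9.9°C/km): ΔT = +9.9 × 2.4 = +23.76°C → T = 26.96°C

26.96°C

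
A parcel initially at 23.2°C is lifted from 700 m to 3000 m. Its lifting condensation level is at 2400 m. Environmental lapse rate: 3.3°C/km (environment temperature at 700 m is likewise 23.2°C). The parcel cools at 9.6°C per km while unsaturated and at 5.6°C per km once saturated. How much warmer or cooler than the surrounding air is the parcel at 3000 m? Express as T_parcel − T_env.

Parcel:
  Dry to 2400 m: -9.6 × 1.7 km = -16.32°C, so T = 6.88°C.
  Saturated to 3000 m: -5.6 × 0.6 km = -3.36°C, so T = 3.52°C.
Environment:
  Environment to 3000 m: -3.3 × 2.3 km = -7.59°C, so T = 15.61°C.
T_parcel − T_env = 3.52 − 15.61 = -12.09°C

-12.09°C (parcel cooler than environment)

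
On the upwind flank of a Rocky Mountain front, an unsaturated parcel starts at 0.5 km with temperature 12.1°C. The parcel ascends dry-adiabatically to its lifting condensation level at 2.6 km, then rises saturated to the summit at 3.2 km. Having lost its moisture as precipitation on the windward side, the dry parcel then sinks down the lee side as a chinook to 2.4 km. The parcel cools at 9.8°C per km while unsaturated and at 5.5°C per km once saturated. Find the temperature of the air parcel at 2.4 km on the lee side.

-3.94°C

500–2600 m, dry: Δz = 2.1 km ⇒ ΔT = -20.58°C; T = -8.48°C
2600–3200 m, saturated: Δz = 0.6 km ⇒ ΔT = -3.3°C; T = -11.78°C
3200–2400 m, dry descent: Δz = 0.8 km ⇒ ΔT = +7.84°C; T = -3.94°C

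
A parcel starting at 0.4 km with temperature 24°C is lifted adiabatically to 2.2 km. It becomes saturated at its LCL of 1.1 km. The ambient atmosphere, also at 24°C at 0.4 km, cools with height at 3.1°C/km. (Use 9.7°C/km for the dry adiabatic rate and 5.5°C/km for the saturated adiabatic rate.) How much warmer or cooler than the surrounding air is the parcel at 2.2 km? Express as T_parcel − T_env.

-7.26°C (parcel cooler than environment)

Parcel:
  400 → 1100 m (dry, 9.7°C/km): ΔT = -9.7 × 0.7 = -6.79°C → T = 17.21°C
  1100 → 2200 m (saturated, 5.5°C/km): ΔT = -5.5 × 1.1 = -6.05°C → T = 11.16°C
Environment:
  400 → 2200 m (environment, 3.1°C/km): ΔT = -3.1 × 1.8 = -5.58°C → T = 18.42°C
T_parcel − T_env = 11.16 − 18.42 = -7.26°C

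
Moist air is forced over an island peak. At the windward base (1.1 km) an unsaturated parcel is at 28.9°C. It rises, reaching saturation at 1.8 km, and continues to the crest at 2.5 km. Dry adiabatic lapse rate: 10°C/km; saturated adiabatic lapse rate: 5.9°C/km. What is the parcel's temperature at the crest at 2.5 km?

1100–1800 m, dry: Δz = 0.7 km ⇒ ΔT = -7°C; T = 21.9°C
1800–2500 m, saturated: Δz = 0.7 km ⇒ ΔT = -4.13°C; T = 17.77°C

17.77°C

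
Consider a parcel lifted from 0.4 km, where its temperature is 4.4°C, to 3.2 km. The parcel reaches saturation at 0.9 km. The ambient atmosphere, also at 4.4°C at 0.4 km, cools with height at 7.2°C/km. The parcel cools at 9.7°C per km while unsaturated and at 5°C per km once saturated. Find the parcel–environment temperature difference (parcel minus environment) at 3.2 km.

+3.81°C (parcel warmer than environment)

Parcel:
  Dry to 900 m: -9.7 × 0.5 km = -4.85°C, so T = -0.45°C.
  Saturated to 3200 m: -5 × 2.3 km = -11.5°C, so T = -11.95°C.
Environment:
  Environment to 3200 m: -7.2 × 2.8 km = -20.16°C, so T = -15.76°C.
T_parcel − T_env = -11.95 − (-15.76) = +3.81°C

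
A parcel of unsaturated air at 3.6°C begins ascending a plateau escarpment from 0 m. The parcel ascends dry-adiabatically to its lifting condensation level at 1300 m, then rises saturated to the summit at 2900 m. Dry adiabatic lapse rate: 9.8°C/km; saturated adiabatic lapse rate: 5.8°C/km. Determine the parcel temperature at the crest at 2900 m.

Dry to 1300 m: -9.8 × 1.3 km = -12.74°C, so T = -9.14°C.
Saturated to 2900 m: -5.8 × 1.6 km = -9.28°C, so T = -18.42°C.

-18.42°C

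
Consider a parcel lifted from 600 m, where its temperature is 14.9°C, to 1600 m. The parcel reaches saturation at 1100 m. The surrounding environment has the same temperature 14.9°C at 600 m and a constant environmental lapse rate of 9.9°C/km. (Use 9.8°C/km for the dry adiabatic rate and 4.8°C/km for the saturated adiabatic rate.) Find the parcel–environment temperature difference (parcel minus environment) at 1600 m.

+2.6°C (parcel warmer than environment)

Parcel:
  600–1100 m, dry: Δz = 0.5 km ⇒ ΔT = -4.9°C; T = 10°C
  1100–1600 m, saturated: Δz = 0.5 km ⇒ ΔT = -2.4°C; T = 7.6°C
Environment:
  600–1600 m, environment: Δz = 1 km ⇒ ΔT = -9.9°C; T = 5°C
T_parcel − T_env = 7.6 − 5 = +2.6°C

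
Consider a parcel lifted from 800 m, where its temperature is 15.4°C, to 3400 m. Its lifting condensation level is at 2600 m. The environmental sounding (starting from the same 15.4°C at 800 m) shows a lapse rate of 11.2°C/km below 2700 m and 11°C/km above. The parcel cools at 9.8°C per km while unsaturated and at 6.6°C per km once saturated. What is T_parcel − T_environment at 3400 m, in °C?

+6.06°C (parcel warmer than environment)

Parcel:
  800 → 2600 m (dry, 9.8°C/km): ΔT = -9.8 × 1.8 = -17.64°C → T = -2.24°C
  2600 → 3400 m (saturated, 6.6°C/km): ΔT = -6.6 × 0.8 = -5.28°C → T = -7.52°C
Environment:
  800 → 2700 m (environment, lower layer, 11.2°C/km): ΔT = -11.2 × 1.9 = -21.28°C → T = -5.88°C
  2700 → 3400 m (environment, upper layer, 11°C/km): ΔT = -11 × 0.7 = -7.7°C → T = -13.58°C
T_parcel − T_env = -7.52 − (-13.58) = +6.06°C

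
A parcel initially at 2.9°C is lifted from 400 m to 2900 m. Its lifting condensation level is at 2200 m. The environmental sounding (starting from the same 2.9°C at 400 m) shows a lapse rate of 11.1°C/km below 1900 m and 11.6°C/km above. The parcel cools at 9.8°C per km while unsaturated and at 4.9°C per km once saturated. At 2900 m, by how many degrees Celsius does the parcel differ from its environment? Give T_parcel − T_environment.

Parcel:
  400–2200 m, dry: Δz = 1.8 km ⇒ ΔT = -17.64°C; T = -14.74°C
  2200–2900 m, saturated: Δz = 0.7 km ⇒ ΔT = -3.43°C; T = -18.17°C
Environment:
  400–1900 m, environment, lower layer: Δz = 1.5 km ⇒ ΔT = -16.65°C; T = -13.75°C
  1900–2900 m, environment, upper layer: Δz = 1 km ⇒ ΔT = -11.6°C; T = -25.35°C
T_parcel − T_env = -18.17 − (-25.35) = +7.18°C

+7.18°C (parcel warmer than environment)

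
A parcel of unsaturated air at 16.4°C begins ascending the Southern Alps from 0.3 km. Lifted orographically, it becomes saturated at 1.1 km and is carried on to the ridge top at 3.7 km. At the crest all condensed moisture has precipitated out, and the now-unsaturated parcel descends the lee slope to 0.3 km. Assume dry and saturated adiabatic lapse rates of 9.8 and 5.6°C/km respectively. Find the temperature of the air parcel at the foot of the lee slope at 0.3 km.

300–1100 m, dry: Δz = 0.8 km ⇒ ΔT = -7.84°C; T = 8.56°C
1100–3700 m, saturated: Δz = 2.6 km ⇒ ΔT = -14.56°C; T = -6°C
3700–300 m, dry descent: Δz = 3.4 km ⇒ ΔT = +33.32°C; T = 27.32°C

27.32°C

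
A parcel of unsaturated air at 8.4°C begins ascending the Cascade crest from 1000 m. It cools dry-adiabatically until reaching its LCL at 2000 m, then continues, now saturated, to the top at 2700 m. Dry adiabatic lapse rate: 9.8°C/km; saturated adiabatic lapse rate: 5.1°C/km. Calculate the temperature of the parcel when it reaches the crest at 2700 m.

-4.97°C

Dry to 2000 m: -9.8 × 1 km = -9.8°C, so T = -1.4°C.
Saturated to 2700 m: -5.1 × 0.7 km = -3.57°C, so T = -4.97°C.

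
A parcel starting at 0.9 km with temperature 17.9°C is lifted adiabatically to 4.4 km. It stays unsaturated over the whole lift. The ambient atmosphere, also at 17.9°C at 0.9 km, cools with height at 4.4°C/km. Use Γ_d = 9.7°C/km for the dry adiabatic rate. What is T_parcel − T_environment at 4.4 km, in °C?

-18.55°C (parcel cooler than environment)

Parcel:
  Dry to 4400 m: -9.7 × 3.5 km = -33.95°C, so T = -16.05°C.
Environment:
  Environment to 4400 m: -4.4 × 3.5 km = -15.4°C, so T = 2.5°C.
T_parcel − T_env = -16.05 − 2.5 = -18.55°C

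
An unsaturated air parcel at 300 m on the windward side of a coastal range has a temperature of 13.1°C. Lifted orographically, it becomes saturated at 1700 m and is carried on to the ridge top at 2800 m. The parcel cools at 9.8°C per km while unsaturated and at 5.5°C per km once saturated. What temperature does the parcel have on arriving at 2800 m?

300 → 1700 m (dry, 9.8°C/km): ΔT = -9.8 × 1.4 = -13.72°C → T = -0.62°C
1700 → 2800 m (saturated, 5.5°C/km): ΔT = -5.5 × 1.1 = -6.05°C → T = -6.67°C

-6.67°C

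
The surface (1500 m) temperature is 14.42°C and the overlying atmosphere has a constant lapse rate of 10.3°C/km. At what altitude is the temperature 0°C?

Height above start = (14.42 − 0) / 10.3 = 1.4 km
Altitude = 1500 m + 1400 m = 2900 m

2900 m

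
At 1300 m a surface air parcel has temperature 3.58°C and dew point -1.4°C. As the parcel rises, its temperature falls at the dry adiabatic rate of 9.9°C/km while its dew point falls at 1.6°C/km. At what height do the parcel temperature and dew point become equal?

1900 m

T and T_d converge at 9.9 − 1.6 = 8.3°C per km
Height above start = (3.58 − (-1.4)) / 8.3 = 0.6 km
LCL altitude = 1300 m + 600 m = 1900 m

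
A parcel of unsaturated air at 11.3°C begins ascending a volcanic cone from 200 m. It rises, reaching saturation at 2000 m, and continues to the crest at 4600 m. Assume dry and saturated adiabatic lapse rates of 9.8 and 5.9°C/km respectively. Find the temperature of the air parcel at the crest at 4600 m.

-21.68°C

From 200 m to 2000 m (dry): cools by 9.8 × 1.8 = 17.64°C, giving -6.34°C.
From 2000 m to 4600 m (saturated): cools by 5.9 × 2.6 = 15.34°C, giving -21.68°C.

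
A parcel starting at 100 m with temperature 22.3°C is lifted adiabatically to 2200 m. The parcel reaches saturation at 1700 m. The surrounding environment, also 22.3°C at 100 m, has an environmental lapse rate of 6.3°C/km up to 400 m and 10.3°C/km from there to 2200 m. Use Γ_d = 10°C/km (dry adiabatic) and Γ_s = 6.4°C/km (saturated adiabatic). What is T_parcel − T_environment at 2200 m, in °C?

Parcel:
  100 → 1700 m (dry, 10°C/km): ΔT = -10 × 1.6 = -16°C → T = 6.3°C
  1700 → 2200 m (saturated, 6.4°C/km): ΔT = -6.4 × 0.5 = -3.2°C → T = 3.1°C
Environment:
  100 → 400 m (environment, lower layer, 6.3°C/km): ΔT = -6.3 × 0.3 = -1.89°C → T = 20.41°C
  400 → 2200 m (environment, upper layer, 10.3°C/km): ΔT = -10.3 × 1.8 = -18.54°C → T = 1.87°C
T_parcel − T_env = 3.1 − 1.87 = +1.23°C

+1.23°C (parcel warmer than environment)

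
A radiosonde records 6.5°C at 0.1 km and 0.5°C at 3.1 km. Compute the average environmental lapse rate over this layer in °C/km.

Γ = −ΔT/Δz = (6.5 − 0.5) / (3100 − 100) m
  = 6°C / 3 km = 2°C/km

2°C/km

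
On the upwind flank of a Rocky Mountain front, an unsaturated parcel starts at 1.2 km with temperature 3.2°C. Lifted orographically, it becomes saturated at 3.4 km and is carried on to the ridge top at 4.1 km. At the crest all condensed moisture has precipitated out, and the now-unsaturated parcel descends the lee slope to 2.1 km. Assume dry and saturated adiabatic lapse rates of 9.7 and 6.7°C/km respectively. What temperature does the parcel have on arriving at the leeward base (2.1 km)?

1200–3400 m, dry: Δz = 2.2 km ⇒ ΔT = -21.34°C; T = -18.14°C
3400–4100 m, saturated: Δz = 0.7 km ⇒ ΔT = -4.69°C; T = -22.83°C
4100–2100 m, dry descent: Δz = 2 km ⇒ ΔT = +19.4°C; T = -3.43°C

-3.43°C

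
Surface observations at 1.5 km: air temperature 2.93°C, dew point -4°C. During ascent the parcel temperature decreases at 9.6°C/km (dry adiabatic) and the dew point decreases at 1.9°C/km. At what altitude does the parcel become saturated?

2.4 km

T and T_d converge at 9.6 − 1.9 = 7.7°C per km
Height above start = (2.93 − (-4)) / 7.7 = 0.9 km
LCL altitude = 1500 m + 900 m = 2400 m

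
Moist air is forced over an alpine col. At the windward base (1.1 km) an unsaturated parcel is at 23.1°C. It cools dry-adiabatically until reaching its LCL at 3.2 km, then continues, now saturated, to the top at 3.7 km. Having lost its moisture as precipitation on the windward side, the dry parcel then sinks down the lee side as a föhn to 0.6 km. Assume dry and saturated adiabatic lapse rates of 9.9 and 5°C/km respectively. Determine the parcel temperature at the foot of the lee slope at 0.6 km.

Dry to 3200 m: -9.9 × 2.1 km = -20.79°C, so T = 2.31°C.
Saturated to 3700 m: -5 × 0.5 km = -2.5°C, so T = -0.19°C.
Dry descent to 600 m: +9.9 × 3.1 km = +30.69°C, so T = 30.5°C.

30.5°C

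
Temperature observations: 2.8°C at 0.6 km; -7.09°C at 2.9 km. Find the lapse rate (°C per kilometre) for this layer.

Γ = −ΔT/Δz = (2.8 − (-7.09)) / (2900 − 600) m
  = 9.89°C / 2.3 km = 4.3°C/km

4.3°C/km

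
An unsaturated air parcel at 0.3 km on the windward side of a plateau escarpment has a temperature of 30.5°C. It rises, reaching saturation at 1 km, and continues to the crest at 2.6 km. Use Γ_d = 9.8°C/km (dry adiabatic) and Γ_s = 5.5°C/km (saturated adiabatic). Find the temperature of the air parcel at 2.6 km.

14.84°C

From 300 m to 1000 m (dry): cools by 9.8 × 0.7 = 6.86°C, giving 23.64°C.
From 1000 m to 2600 m (saturated): cools by 5.5 × 1.6 = 8.8°C, giving 14.84°C.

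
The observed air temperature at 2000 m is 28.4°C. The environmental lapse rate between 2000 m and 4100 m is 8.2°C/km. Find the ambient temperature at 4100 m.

From 2000 m to 4100 m (environmental): cools by 8.2 × 2.1 = 17.22°C, giving 11.18°C.

11.18°C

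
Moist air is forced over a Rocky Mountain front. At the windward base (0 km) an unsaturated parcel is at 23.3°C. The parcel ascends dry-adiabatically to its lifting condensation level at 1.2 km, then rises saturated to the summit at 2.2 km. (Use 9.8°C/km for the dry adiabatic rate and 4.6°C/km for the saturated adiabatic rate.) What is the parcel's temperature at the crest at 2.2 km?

Dry to 1200 m: -9.8 × 1.2 km = -11.76°C, so T = 11.54°C.
Saturated to 2200 m: -4.6 × 1 km = -4.6°C, so T = 6.94°C.

6.94°C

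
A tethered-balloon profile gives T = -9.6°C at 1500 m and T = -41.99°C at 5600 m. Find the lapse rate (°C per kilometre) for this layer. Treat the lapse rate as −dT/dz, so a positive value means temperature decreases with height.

7.9°C/km

Γ = −ΔT/Δz = (-9.6 − (-41.99)) / (5600 − 1500) m
  = 32.39°C / 4.1 km = 7.9°C/km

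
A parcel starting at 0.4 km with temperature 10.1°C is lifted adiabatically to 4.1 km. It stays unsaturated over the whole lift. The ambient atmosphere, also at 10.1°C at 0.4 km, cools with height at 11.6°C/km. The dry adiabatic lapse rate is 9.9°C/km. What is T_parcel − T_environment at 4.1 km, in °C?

Parcel:
  400 → 4100 m (dry, 9.9°C/km): ΔT = -9.9 × 3.7 = -36.63°C → T = -26.53°C
Environment:
  400 → 4100 m (environment, 11.6°C/km): ΔT = -11.6 × 3.7 = -42.92°C → T = -32.82°C
T_parcel − T_env = -26.53 − (-32.82) = +6.29°C

+6.29°C (parcel warmer than environment)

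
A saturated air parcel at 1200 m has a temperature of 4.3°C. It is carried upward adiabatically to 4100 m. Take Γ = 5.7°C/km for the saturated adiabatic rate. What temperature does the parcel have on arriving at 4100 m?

-12.23°C

1200 → 4100 m (saturated adiabatic, 5.7°C/km): ΔT = -5.7 × 2.9 = -16.53°C → T = -12.23°C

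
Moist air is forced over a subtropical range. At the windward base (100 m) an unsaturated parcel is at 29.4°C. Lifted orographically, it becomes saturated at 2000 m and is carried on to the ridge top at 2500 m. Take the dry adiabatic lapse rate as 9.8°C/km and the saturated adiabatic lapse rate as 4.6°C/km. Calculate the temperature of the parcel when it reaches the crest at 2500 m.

100 → 2000 m (dry, 9.8°C/km): ΔT = -9.8 × 1.9 = -18.62°C → T = 10.78°C
2000 → 2500 m (saturated, 4.6°C/km): ΔT = -4.6 × 0.5 = -2.3°C → T = 8.48°C

8.48°C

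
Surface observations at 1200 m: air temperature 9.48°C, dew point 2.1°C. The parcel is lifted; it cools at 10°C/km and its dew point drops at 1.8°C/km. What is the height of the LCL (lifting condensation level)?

2100 m

T and T_d converge at 10 − 1.8 = 8.2°C per km
Height above start = (9.48 − 2.1) / 8.2 = 0.9 km
LCL altitude = 1200 m + 900 m = 2100 m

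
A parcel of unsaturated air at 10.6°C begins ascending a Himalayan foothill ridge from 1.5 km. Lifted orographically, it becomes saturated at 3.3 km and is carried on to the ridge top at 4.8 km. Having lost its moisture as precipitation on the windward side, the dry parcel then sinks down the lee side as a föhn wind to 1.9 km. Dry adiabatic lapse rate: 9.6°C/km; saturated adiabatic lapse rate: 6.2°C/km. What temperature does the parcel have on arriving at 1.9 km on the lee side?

Dry to 3300 m: -9.6 × 1.8 km = -17.28°C, so T = -6.68°C.
Saturated to 4800 m: -6.2 × 1.5 km = -9.3°C, so T = -15.98°C.
Dry descent to 1900 m: +9.6 × 2.9 km = +27.84°C, so T = 11.86°C.

11.86°C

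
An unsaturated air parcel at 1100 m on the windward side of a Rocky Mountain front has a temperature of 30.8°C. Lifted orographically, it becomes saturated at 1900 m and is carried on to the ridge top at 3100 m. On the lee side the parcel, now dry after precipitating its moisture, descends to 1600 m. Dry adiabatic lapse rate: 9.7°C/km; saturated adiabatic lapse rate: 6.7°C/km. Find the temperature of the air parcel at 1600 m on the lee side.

29.55°C

1100–1900 m, dry: Δz = 0.8 km ⇒ ΔT = -7.76°C; T = 23.04°C
1900–3100 m, saturated: Δz = 1.2 km ⇒ ΔT = -8.04°C; T = 15°C
3100–1600 m, dry descent: Δz = 1.5 km ⇒ ΔT = +14.55°C; T = 29.55°C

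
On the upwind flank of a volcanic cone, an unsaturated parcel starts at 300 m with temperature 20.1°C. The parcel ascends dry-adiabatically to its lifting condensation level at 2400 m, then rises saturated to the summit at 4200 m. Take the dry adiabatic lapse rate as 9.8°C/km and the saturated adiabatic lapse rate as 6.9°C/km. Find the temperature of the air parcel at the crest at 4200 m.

-12.9°C

300–2400 m, dry: Δz = 2.1 km ⇒ ΔT = -20.58°C; T = -0.48°C
2400–4200 m, saturated: Δz = 1.8 km ⇒ ΔT = -12.42°C; T = -12.9°C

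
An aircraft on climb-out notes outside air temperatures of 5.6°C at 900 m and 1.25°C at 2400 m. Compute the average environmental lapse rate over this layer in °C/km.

2.9°C/km

Γ = −ΔT/Δz = (5.6 − 1.25) / (2400 − 900) m
  = 4.35°C / 1.5 km = 2.9°C/km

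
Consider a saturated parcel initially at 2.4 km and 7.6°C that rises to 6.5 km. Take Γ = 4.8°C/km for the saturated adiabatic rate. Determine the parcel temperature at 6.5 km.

-12.08°C

From 2400 m to 6500 m (saturated adiabatic): cools by 4.8 × 4.1 = 19.68°C, giving -12.08°C.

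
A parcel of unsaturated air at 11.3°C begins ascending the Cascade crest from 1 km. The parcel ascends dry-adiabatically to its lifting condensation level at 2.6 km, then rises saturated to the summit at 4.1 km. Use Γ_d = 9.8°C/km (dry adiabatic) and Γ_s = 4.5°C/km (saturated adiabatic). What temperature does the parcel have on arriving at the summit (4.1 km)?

Dry to 2600 m: -9.8 × 1.6 km = -15.68°C, so T = -4.38°C.
Saturated to 4100 m: -4.5 × 1.5 km = -6.75°C, so T = -11.13°C.

-11.13°C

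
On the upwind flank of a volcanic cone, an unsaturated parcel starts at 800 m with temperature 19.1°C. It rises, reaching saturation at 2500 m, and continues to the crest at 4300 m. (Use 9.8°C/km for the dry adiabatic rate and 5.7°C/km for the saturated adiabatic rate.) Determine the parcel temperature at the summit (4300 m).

Dry to 2500 m: -9.8 × 1.7 km = -16.66°C, so T = 2.44°C.
Saturated to 4300 m: -5.7 × 1.8 km = -10.26°C, so T = -7.82°C.

-7.82°C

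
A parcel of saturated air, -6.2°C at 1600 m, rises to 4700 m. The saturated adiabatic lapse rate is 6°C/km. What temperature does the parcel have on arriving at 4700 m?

-24.8°C

1600 → 4700 m (saturated adiabatic, 6°C/km): ΔT = -6 × 3.1 = -18.6°C → T = -24.8°C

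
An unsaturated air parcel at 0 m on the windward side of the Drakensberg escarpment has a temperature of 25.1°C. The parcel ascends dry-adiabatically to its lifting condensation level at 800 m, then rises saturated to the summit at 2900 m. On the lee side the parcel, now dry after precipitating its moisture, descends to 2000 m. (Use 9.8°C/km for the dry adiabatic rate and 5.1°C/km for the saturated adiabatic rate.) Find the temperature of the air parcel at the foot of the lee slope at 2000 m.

15.37°C

From 0 m to 800 m (dry): cools by 9.8 × 0.8 = 7.84°C, giving 17.26°C.
From 800 m to 2900 m (saturated): cools by 5.1 × 2.1 = 10.71°C, giving 6.55°C.
From 2900 m to 2000 m (dry descent): warms by 9.8 × 0.9 = 8.82°C, giving 15.37°C.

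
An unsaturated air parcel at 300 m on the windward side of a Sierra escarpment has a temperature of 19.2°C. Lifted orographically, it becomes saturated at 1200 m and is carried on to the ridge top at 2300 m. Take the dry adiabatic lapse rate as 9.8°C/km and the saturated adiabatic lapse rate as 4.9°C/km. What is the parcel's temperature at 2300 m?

300 → 1200 m (dry, 9.8°C/km): ΔT = -9.8 × 0.9 = -8.82°C → T = 10.38°C
1200 → 2300 m (saturated, 4.9°C/km): ΔT = -4.9 × 1.1 = -5.39°C → T = 4.99°C

4.99°C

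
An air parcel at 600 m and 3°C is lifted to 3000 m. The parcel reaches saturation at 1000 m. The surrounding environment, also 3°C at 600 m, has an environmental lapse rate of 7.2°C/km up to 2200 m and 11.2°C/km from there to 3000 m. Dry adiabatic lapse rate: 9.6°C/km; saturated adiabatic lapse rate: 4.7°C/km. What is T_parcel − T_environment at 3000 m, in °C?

Parcel:
  Dry to 1000 m: -9.6 × 0.4 km = -3.84°C, so T = -0.84°C.
  Saturated to 3000 m: -4.7 × 2 km = -9.4°C, so T = -10.24°C.
Environment:
  Environment, lower layer to 2200 m: -7.2 × 1.6 km = -11.52°C, so T = -8.52°C.
  Environment, upper layer to 3000 m: -11.2 × 0.8 km = -8.96°C, so T = -17.48°C.
T_parcel − T_env = -10.24 − (-17.48) = +7.24°C

+7.24°C (parcel warmer than environment)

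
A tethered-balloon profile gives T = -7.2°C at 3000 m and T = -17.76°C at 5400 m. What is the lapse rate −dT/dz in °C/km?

Γ = −ΔT/Δz = (-7.2 − (-17.76)) / (5400 − 3000) m
  = 10.56°C / 2.4 km = 4.4°C/km

4.4°C/km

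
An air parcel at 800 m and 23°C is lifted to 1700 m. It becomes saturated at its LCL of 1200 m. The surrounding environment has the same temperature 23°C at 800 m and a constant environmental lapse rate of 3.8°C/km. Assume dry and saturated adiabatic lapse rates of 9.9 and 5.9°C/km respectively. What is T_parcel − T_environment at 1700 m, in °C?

-3.49°C (parcel cooler than environment)

Parcel:
  800 → 1200 m (dry, 9.9°C/km): ΔT = -9.9 × 0.4 = -3.96°C → T = 19.04°C
  1200 → 1700 m (saturated, 5.9°C/km): ΔT = -5.9 × 0.5 = -2.95°C → T = 16.09°C
Environment:
  800 → 1700 m (environment, 3.8°C/km): ΔT = -3.8 × 0.9 = -3.42°C → T = 19.58°C
T_parcel − T_env = 16.09 − 19.58 = -3.49°C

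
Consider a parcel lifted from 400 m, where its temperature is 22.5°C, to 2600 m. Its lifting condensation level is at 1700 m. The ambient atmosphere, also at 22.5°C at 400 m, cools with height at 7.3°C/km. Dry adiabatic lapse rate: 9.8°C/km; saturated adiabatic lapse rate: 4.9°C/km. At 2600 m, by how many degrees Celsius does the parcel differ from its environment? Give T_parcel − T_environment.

Parcel:
  Dry to 1700 m: -9.8 × 1.3 km = -12.74°C, so T = 9.76°C.
  Saturated to 2600 m: -4.9 × 0.9 km = -4.41°C, so T = 5.35°C.
Environment:
  Environment to 2600 m: -7.3 × 2.2 km = -16.06°C, so T = 6.44°C.
T_parcel − T_env = 5.35 − 6.44 = -1.09°C

-1.09°C (parcel cooler than environment)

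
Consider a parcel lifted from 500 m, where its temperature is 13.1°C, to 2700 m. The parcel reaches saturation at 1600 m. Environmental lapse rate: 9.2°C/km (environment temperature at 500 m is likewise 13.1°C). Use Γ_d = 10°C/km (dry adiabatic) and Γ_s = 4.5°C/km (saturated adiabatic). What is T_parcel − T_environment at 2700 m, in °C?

+4.29°C (parcel warmer than environment)

Parcel:
  500–1600 m, dry: Δz = 1.1 km ⇒ ΔT = -11°C; T = 2.1°C
  1600–2700 m, saturated: Δz = 1.1 km ⇒ ΔT = -4.95°C; T = -2.85°C
Environment:
  500–2700 m, environment: Δz = 2.2 km ⇒ ΔT = -20.24°C; T = -7.14°C
T_parcel − T_env = -2.85 − (-7.14) = +4.29°C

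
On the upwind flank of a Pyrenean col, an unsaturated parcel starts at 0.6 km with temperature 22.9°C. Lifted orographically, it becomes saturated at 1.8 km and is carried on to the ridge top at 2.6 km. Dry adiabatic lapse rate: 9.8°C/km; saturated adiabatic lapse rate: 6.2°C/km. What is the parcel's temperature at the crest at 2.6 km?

6.18°C

Dry to 1800 m: -9.8 × 1.2 km = -11.76°C, so T = 11.14°C.
Saturated to 2600 m: -6.2 × 0.8 km = -4.96°C, so T = 6.18°C.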